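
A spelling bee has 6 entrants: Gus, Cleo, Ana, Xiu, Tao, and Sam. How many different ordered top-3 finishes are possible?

120

This is an ordered selection of 3 from 6: P(6,3).
That gives 6 × 5 × 4 = 120.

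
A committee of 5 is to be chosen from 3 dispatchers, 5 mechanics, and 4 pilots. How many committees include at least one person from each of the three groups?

590

With no constraint there are C(12,5) = 792 possible selections.
Selections missing a whole group: no dispatchers → C(9,5) = 126; no mechanics → C(7,5) = 21; no pilots → C(8,5) = 56.
Add back selections omitting two groups (i.e. drawn from a single group): C(3,5) + C(5,5) + C(4,5) = 1.
By inclusion–exclusion: 792 − 203 + 1 = 590.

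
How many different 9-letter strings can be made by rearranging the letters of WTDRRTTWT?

Letter multiplicities in WTDRRTTWT: D×1, R×2, T×4, W×2.
Dividing 9! = 362880 by 4!·2!·2! = 96 for the repeated letters gives 3780.

3780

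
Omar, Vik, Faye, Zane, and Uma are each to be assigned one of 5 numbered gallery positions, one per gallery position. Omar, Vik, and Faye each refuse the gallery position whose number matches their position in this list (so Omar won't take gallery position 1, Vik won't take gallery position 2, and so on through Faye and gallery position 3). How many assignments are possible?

64

Let Aᵢ (for i ∈ {1, 2, 3}) be the placements that put person i in their forbidden gallery position. Any j of these fix j positions, leaving (5−j)! ways to fill the rest, and there are C(3,j) ways to pick which j.
By inclusion–exclusion, the number of valid placements is Σ_{j=0}^{3} (−1)^j C(3,j)·(5−j)!.
Computing: 120 − 72 + 18 − 2 = 64.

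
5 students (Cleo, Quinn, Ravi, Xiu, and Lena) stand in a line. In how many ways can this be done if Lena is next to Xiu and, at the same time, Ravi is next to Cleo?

24

Treat {Lena,Xiu} as one block (2 orders) and {Ravi,Cleo} as another (2 orders).
That leaves 3 units to arrange: 2 × 2 × 3! = 4 × 6 = 24.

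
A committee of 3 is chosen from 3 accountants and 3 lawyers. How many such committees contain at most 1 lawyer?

Split by how many lawyers are chosen (0 through 1).
Sum: C(3,0)·C(3,3) + C(3,1)·C(3,2) = 1 + 9 = 10.

10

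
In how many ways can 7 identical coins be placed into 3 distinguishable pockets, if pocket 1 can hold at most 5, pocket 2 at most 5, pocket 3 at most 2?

15

By stars and bars, unrestricted non-negative solutions to x_1+…+x_3 = 7 number C(7+2,2) = 36.
Subtract solutions that violate a single cap (substitute x_i' = x_i − (cap_i+1)): x_1 ≥ 6 gives C(3,2) = 3; x_2 ≥ 6 gives C(3,2) = 3; x_3 ≥ 3 gives C(6,2) = 15. Together 21.
No two caps can be exceeded simultaneously, so the pair terms are all 0.
By inclusion–exclusion the count is 36 − 21 + 0 = 15.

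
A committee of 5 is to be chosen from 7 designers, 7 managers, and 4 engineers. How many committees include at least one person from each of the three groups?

5684

Total 5-person selections from all 18: C(18,5) = 8568.
Selections missing a whole group: no designers → C(11,5) = 462; no managers → C(11,5) = 462; no engineers → C(14,5) = 2002.
Add back selections omitting two groups (i.e. drawn from a single group): C(7,5) + C(7,5) + C(4,5) = 42.
By inclusion–exclusion: 8568 − 2926 + 42 = 5684.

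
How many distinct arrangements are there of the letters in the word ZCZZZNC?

The 7 letters of ZCZZZNC have repeats: C appearing twice and Z appearing 4 times.
So there are 7! / (4!·2!) = 105 distinguishable arrangements.

105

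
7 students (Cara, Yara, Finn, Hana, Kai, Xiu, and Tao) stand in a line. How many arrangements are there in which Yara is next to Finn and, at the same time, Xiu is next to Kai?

Treat {Yara,Finn} as one block (2 orders) and {Xiu,Kai} as another (2 orders).
That leaves 5 units to arrange: 2 × 2 × 5! = 4 × 120 = 480.

480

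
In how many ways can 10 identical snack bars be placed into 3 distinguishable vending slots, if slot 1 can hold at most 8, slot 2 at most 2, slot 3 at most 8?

Without the upper bounds there are C(12,2) = 66 ways to split 10 among 3 vending slots.
Subtract solutions that violate a single cap (substitute x_i' = x_i − (cap_i+1)): x_1 ≥ 9 gives C(3,2) = 3; x_2 ≥ 3 gives C(9,2) = 36; x_3 ≥ 9 gives C(3,2) = 3. Together 42.
No two caps can be exceeded simultaneously, so the pair terms are all 0.
By inclusion–exclusion the count is 66 − 42 + 0 = 24.

24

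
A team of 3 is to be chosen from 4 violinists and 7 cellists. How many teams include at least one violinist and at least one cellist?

126

With no constraint there are C(11,3) = 165 possible selections.
Subtract selections that omit an entire group: no violinists → C(7,3) = 35; no cellists → C(4,3) = 4.
Both groups omitted at once is impossible, so 165 − 39 = 126.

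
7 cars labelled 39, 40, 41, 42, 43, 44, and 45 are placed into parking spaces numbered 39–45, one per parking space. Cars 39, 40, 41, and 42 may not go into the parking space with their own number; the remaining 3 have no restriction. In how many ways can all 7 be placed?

2790

Let Aᵢ (for 39 ≤ i ≤ 42) be the placements that put car i in its forbidden parking space. Any j of these fix j positions, leaving (7−j)! ways to fill the rest, and there are C(4,j) ways to pick which j.
By inclusion–exclusion, the number of valid placements is Σ_{j=0}^{4} (−1)^j C(4,j)·(7−j)!.
Computing: 5040 − 2880 + 720 − 96 + 6 = 2790.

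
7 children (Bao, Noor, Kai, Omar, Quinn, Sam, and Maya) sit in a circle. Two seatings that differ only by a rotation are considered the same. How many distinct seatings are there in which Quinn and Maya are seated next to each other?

Treat {Quinn, Maya} as one unit (2 internal orders) and seat the resulting 6 units around the table: (5)! circular arrangements.
So 2 × (5)! = 2 × 120 = 240.

240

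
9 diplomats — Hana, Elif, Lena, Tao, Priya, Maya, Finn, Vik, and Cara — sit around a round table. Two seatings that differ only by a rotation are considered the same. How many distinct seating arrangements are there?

40320

Around a circle, 9 distinct people have 9!/9 = (8)! = 40320 rotationally distinct seatings.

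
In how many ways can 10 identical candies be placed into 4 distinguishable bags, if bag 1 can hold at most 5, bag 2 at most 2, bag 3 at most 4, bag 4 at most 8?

Without the upper bounds there are C(13,3) = 286 ways to split 10 among 4 bags.
Subtract solutions that violate a single cap (substitute x_i' = x_i − (cap_i+1)): x_1 ≥ 6 gives C(7,3) = 35; x_2 ≥ 3 gives C(10,3) = 120; x_3 ≥ 5 gives C(8,3) = 56; x_4 ≥ 9 gives C(4,3) = 4. Together 215.
Add back pairs where two caps are both exceeded: 4 + 0 + 0 + 10 + 0 + 0 = 14.
By inclusion–exclusion the count is 286 − 215 + 14 = 85.

85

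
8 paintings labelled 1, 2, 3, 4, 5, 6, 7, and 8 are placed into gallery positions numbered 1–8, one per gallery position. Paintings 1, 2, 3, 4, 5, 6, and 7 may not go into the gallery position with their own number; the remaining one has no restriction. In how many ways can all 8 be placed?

Let Aᵢ (for 1 ≤ i ≤ 7) be the placements that put painting i in its forbidden gallery position. Any j of these fix j positions, leaving (8−j)! ways to fill the rest, and there are C(7,j) ways to pick which j.
By inclusion–exclusion, the number of valid placements is Σ_{j=0}^{7} (−1)^j C(7,j)·(8−j)!.
Computing: 40320 − 35280 + 15120 − 4200 + 840 − 126 + 14 − 1 = 16687.

16687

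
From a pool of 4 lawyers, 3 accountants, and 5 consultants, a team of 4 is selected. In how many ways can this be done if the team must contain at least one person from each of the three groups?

270

Total 4-person selections from all 12: C(12,4) = 495.
Subtract selections that omit an entire group: no lawyers → C(8,4) = 70; no accountants → C(9,4) = 126; no consultants → C(7,4) = 35.
Add back selections omitting two groups (i.e. drawn from a single group): C(4,4) + C(3,4) + C(5,4) = 6.
By inclusion–exclusion: 495 − 231 + 6 = 270.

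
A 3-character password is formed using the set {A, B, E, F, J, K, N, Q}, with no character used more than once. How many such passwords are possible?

Choose and order 3 of the 8 symbols: the first character has 8 options, the next 7, then 6.
That product is 8 × 7 × 6 = 336.

336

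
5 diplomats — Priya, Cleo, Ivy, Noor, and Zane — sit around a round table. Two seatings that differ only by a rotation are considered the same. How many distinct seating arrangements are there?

Seat Priya anywhere (absorbing the rotational symmetry), then permute the other 4: (4)! = 24.

24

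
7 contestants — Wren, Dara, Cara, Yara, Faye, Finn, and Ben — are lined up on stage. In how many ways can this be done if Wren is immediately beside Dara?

Place the 5 others and the Wren-Dara pair as 6 objects in a line; the pair has 2 internal arrangements.
That gives 2 × 6! = 2 × 720 = 1440.

1440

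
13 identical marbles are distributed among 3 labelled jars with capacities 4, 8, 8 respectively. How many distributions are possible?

By stars and bars, unrestricted non-negative solutions to x_1+…+x_3 = 13 number C(13+2,2) = 105.
Subtract solutions that violate a single cap (substitute x_i' = x_i − (cap_i+1)): x_1 ≥ 5 gives C(10,2) = 45; x_2 ≥ 9 gives C(6,2) = 15; x_3 ≥ 9 gives C(6,2) = 15. Together 75.
No two caps can be exceeded simultaneously, so the pair terms are all 0.
By inclusion–exclusion the count is 105 − 75 + 0 = 30.

30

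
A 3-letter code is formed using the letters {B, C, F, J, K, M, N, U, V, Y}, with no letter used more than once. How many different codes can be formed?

Choose and order 3 of the 10 symbols: the first letter has 10 options, the next 9, then 8.
That product is 10 × 9 × 8 = 720.

720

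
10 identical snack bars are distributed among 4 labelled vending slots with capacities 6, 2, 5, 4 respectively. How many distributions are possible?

By stars and bars, unrestricted non-negative solutions to x_1+…+x_4 = 10 number C(10+3,3) = 286.
Subtract solutions that violate a single cap (substitute x_i' = x_i − (cap_i+1)): x_1 ≥ 7 gives C(6,3) = 20; x_2 ≥ 3 gives C(10,3) = 120; x_3 ≥ 6 gives C(7,3) = 35; x_4 ≥ 5 gives C(8,3) = 56. Together 231.
Add back pairs where two caps are both exceeded: 1 + 0 + 0 + 4 + 10 + 0 = 15.
By inclusion–exclusion the count is 286 − 231 + 15 = 70.

70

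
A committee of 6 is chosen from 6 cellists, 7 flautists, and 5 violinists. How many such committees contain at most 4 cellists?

Split by how many cellists are chosen (0 through 4).
Sum: C(6,0)·C(12,6) + C(6,1)·C(12,5) + C(6,2)·C(12,4) + C(6,3)·C(12,3) + C(6,4)·C(12,2) = 924 + 4752 + 7425 + 4400 + 990 = 18491.

18491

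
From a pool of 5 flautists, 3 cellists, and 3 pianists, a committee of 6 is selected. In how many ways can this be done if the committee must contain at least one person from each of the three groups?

With no constraint there are C(11,6) = 462 possible selections.
Selections missing a whole group: no flautists → C(6,6) = 1; no cellists → C(8,6) = 28; no pianists → C(8,6) = 28.
Add back selections omitting two groups (i.e. drawn from a single group): C(5,6) + C(3,6) + C(3,6) = 0.
By inclusion–exclusion: 462 − 57 + 0 = 405.

405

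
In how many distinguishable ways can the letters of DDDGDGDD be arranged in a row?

28

Letter multiplicities in DDDGDGDD: D×6, G×2.
The number of distinct arrangements is 8!/(6!·2!) = 40320/1440 = 28.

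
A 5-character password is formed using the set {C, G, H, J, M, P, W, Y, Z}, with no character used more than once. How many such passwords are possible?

15120

This is a permutation of 5 out of 9: P(9,5) = 9!/4!.
That product is 9 × 8 × 7 × 6 × 5 = 15120.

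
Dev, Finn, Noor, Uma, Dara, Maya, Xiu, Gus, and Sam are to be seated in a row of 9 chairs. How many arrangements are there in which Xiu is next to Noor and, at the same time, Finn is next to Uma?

20160

Treat {Xiu,Noor} as one block (2 orders) and {Finn,Uma} as another (2 orders).
That leaves 7 units to arrange: 2 × 2 × 7! = 4 × 5040 = 20160.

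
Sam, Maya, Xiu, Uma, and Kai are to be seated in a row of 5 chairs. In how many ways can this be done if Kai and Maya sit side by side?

Place the 3 others and the Kai-Maya pair as 4 objects in a line; the pair has 2 internal arrangements.
That gives 2 × 4! = 2 × 24 = 48.

48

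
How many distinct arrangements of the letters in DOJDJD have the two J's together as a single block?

20

Treat the 2 copies of J as a single block. The multiset to arrange is then {JJ, D, D, D, O}, 5 items in all.
That gives (5)!/(3!) = 20 arrangements.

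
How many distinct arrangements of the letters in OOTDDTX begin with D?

180

Fix D in the first position and arrange the remaining 6 letters.
Those 6 letters have O appearing twice and T appearing twice, giving (6)!/(2!·2!) = 180.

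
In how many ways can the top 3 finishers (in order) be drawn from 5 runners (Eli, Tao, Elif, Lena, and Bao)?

There are 5 choices for 1st place, 4 for 2nd, and 3 for 3rd.
That gives 5 × 4 × 3 = 60.

60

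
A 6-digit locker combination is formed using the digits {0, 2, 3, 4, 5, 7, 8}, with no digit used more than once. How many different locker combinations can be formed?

Choose and order 6 of the 7 symbols: the first digit has 7 options, the next 6, and so on down to 2.
That product is 7 × 6 × 5 × 4 × 3 × 2 = 5040.

5040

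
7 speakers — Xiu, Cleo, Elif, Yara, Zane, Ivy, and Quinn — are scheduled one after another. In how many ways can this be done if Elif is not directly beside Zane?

Of the 7! = 5040 arrangements, those with Elif and Zane adjacent number 2 × 6! = 1440 (treat the pair as a block with 2 internal orders).
Complementary counting: 5040 − 1440 = 3600.

3600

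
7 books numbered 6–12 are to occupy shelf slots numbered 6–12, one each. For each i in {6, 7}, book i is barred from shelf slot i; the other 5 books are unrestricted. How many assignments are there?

Let Aᵢ (for i ∈ {6, 7}) be the placements that put book i in its forbidden shelf slot. Any j of these fix j positions, leaving (7−j)! ways to fill the rest, and there are C(2,j) ways to pick which j.
By inclusion–exclusion, the number of valid placements is Σ_{j=0}^{2} (−1)^j C(2,j)·(7−j)!.
Computing: 5040 − 1440 + 120 = 3720.

3720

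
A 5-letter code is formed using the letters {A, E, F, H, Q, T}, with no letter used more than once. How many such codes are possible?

720

With no repetition, fill the 5 letters in order: 6 choices, then 5, down to 2.
6 × 5 × 4 × 3 × 2 = 720.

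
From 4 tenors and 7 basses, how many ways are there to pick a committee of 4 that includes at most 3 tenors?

Split by how many tenors are chosen (0 through 3).
Sum: C(4,0)·C(7,4) + C(4,1)·C(7,3) + C(4,2)·C(7,2) + C(4,3)·C(7,1) = 35 + 140 + 126 + 28 = 329.

329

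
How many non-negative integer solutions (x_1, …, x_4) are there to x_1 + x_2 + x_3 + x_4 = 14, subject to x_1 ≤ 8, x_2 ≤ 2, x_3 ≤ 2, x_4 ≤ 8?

45

Without the upper bounds there are C(17,3) = 680 ways to split 14 among 4 variables.
Subtract solutions that violate a single cap (substitute x_i' = x_i − (cap_i+1)): x_1 ≥ 9 gives C(8,3) = 56; x_2 ≥ 3 gives C(14,3) = 364; x_3 ≥ 3 gives C(14,3) = 364; x_4 ≥ 9 gives C(8,3) = 56. Together 840.
Add back pairs where two caps are both exceeded: 10 + 10 + 0 + 165 + 10 + 10 = 205.
By inclusion–exclusion the count is 680 − 840 + 205 = 45.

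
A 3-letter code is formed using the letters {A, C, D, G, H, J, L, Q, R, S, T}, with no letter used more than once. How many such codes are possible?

990

With no repetition, fill the 3 letters in order: 11 choices, then 10, down to 9.
11 × 10 × 9 = 990.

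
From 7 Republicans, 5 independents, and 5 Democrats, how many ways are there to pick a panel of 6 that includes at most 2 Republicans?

Split by how many Republicans are chosen (0 through 2).
Sum: C(7,0)·C(10,6) + C(7,1)·C(10,5) + C(7,2)·C(10,4) = 210 + 1764 + 4410 = 6384.

6384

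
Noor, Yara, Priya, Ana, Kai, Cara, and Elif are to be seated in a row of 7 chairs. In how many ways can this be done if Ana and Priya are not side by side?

3600

Of the 7! = 5040 arrangements, those with Ana and Priya adjacent number 2 × 6! = 1440 (treat the pair as a block with 2 internal orders).
So 5040 − 1440 = 3600 arrangements keep them apart.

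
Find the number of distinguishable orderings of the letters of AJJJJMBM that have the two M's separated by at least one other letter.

630

Total arrangements of AJJJJMBM: 8!/(4!·2!) = 840.
Arrangements with the M's together: treat MM as one letter, giving (7)!/(4!) = 210.
Hence 840 − 210 = 630.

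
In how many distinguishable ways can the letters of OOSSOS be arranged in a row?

The 6 letters of OOSSOS have repeats: O appearing 3 times and S appearing 3 times.
Dividing 6! = 720 by 3!·3! = 36 for the repeated letters gives 20.

20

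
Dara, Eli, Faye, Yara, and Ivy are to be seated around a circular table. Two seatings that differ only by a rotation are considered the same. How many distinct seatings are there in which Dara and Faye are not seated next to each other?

12

All circular seatings of 5 people number (4)! = 24.
Seatings with Dara beside Faye: treat them as a block with 2 internal orders, giving 2 × (3)! = 12.
Subtracting, 24 − 12 = 12.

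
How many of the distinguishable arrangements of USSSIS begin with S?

With the first slot taken by S, it remains to arrange the other 5 letters (USSIS).
Those 5 letters have S appearing 3 times, giving (5)!/(3!) = 20.

20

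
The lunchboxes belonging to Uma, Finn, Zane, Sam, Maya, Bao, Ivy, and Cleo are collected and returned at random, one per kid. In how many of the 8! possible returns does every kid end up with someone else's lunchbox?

14833

Let Aᵢ be the assignments in which kid i gets their own lunchbox. We want the size of the complement of A₁∪…∪A_8.
By inclusion–exclusion this is Σ_{j=0}^{8} (−1)^j C(8,j)·(8−j)!.
Computing: 40320 − 40320 + 20160 − 6720 + 1680 − 336 + 56 − 8 + 1 = 14833.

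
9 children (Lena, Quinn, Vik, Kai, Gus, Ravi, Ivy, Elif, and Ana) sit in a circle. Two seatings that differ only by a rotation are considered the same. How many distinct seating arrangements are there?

Around a circle, 9 distinct people have 9!/9 = (8)! = 40320 rotationally distinct seatings.

40320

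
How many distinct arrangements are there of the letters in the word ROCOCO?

Letter multiplicities in ROCOCO: C×2, O×3, R×1.
So there are 6! / (3!·2!) = 60 distinguishable arrangements.

60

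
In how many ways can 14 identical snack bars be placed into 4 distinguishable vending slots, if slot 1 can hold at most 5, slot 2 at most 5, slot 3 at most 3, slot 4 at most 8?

Without the upper bounds there are C(17,3) = 680 ways to split 14 among 4 vending slots.
Subtract solutions that violate a single cap (substitute x_i' = x_i − (cap_i+1)): x_1 ≥ 6 gives C(11,3) = 165; x_2 ≥ 6 gives C(11,3) = 165; x_3 ≥ 4 gives C(13,3) = 286; x_4 ≥ 9 gives C(8,3) = 56. Together 672.
Add back pairs where two caps are both exceeded: 10 + 35 + 0 + 35 + 0 + 4 = 84.
By inclusion–exclusion the count is 680 − 672 + 84 = 92.

92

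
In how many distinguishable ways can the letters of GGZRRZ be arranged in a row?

Letter multiplicities in GGZRRZ: G×2, R×2, Z×2.
Dividing 6! = 720 by 2!·2!·2! = 8 for the repeated letters gives 90.

90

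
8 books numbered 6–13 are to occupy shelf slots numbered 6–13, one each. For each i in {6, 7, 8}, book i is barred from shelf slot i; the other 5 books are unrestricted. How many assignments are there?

Let Aᵢ (for i ∈ {6, 7, 8}) be the placements that put book i in its forbidden shelf slot. Any j of these fix j positions, leaving (8−j)! ways to fill the rest, and there are C(3,j) ways to pick which j.
By inclusion–exclusion, the number of valid placements is Σ_{j=0}^{3} (−1)^j C(3,j)·(8−j)!.
Computing: 40320 − 15120 + 2160 − 120 = 27240.

27240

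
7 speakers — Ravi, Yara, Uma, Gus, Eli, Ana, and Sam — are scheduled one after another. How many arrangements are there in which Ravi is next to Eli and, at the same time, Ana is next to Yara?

480

Treat {Ravi,Eli} as one block (2 orders) and {Ana,Yara} as another (2 orders).
That leaves 5 units to arrange: 2 × 2 × 5! = 4 × 120 = 480.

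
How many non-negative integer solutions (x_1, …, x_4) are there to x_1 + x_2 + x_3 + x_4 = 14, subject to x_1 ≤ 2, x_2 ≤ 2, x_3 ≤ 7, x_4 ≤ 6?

Without the upper bounds there are C(17,3) = 680 ways to split 14 among 4 variables.
Subtract solutions that violate a single cap (substitute x_i' = x_i − (cap_i+1)): x_1 ≥ 3 gives C(14,3) = 364; x_2 ≥ 3 gives C(14,3) = 364; x_3 ≥ 8 gives C(9,3) = 84; x_4 ≥ 7 gives C(10,3) = 120. Together 932.
Add back pairs where two caps are both exceeded: 165 + 20 + 35 + 20 + 35 + 0 = 275.
Subtract triples: 1 + 4 + 0 + 0 = 5.
By inclusion–exclusion the count is 680 − 932 + 275 − 5 = 18.

18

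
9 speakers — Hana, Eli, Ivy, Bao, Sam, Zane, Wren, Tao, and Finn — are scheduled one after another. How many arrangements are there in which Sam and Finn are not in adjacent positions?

There are 9! = 362880 arrangements in all. If Sam and Finn are adjacent, merging them into one block gives 2·(8)! = 80640 arrangements.
So 362880 − 80640 = 282240 arrangements keep them apart.

282240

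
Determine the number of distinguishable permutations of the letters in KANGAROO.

10080

The 8 letters of KANGAROO have repeats: A appearing twice and O appearing twice.
So there are 8! / (2!·2!) = 10080 distinguishable arrangements.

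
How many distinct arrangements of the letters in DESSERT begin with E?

With the first slot taken by E, it remains to arrange the other 6 letters (DSSERT).
Those 6 letters have S appearing twice, giving (6)!/(2!) = 360.

360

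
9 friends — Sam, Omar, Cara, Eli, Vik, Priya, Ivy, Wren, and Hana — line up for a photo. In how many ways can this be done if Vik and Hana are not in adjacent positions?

282240

There are 9! = 362880 arrangements in all. If Vik and Hana are adjacent, merging them into one block gives 2·(8)! = 80640 arrangements.
So 362880 − 80640 = 282240 arrangements keep them apart.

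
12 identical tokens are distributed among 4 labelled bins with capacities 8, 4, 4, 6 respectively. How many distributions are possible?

By stars and bars, unrestricted non-negative solutions to x_1+…+x_4 = 12 number C(12+3,3) = 455.
Subtract solutions that violate a single cap (substitute x_i' = x_i − (cap_i+1)): x_1 ≥ 9 gives C(6,3) = 20; x_2 ≥ 5 gives C(10,3) = 120; x_3 ≥ 5 gives C(10,3) = 120; x_4 ≥ 7 gives C(8,3) = 56. Together 316.
Add back pairs where two caps are both exceeded: 0 + 0 + 0 + 10 + 1 + 1 = 12.
By inclusion–exclusion the count is 455 − 316 + 12 = 151.

151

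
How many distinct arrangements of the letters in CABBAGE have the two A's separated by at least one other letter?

There are 7!/(2!·2!) = 1260 arrangements of CABBAGE in total.
Arrangements with the A's together: treat AA as one letter, giving (6)!/(2!) = 360.
Hence 1260 − 360 = 900.

900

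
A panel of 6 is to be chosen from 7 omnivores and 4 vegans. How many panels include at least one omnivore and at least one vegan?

Unrestricted: C(11,6) = 462 ways to pick any 6 of the 11.
Selections missing a whole group: no omnivores → C(4,6) = 0; no vegans → C(7,6) = 7.
Both groups omitted at once is impossible, so 462 − 7 = 455.

455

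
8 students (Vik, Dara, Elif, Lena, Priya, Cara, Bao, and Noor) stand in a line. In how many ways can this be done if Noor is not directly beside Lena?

Of the 8! = 40320 arrangements, those with Noor and Lena adjacent number 2 × 7! = 10080 (treat the pair as a block with 2 internal orders).
Complementary counting: 40320 − 10080 = 30240.

30240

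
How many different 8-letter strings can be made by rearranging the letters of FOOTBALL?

10080

The 8 letters of FOOTBALL have repeats: L appearing twice and O appearing twice.
Dividing 8! = 40320 by 2!·2! = 4 for the repeated letters gives 10080.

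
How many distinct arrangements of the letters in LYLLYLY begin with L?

Fix L in the first position and arrange the remaining 6 letters.
Those 6 letters have L appearing 3 times and Y appearing 3 times, giving (6)!/(3!·3!) = 20.

20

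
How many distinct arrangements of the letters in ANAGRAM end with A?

360

Fix A in the last position and arrange the remaining 6 letters.
Those 6 letters have A appearing twice, giving (6)!/(2!) = 360.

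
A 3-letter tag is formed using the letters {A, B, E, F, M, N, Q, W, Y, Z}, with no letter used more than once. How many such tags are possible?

Choose and order 3 of the 10 symbols: the first letter has 10 options, the next 9, then 8.
That product is 10 × 9 × 8 = 720.

720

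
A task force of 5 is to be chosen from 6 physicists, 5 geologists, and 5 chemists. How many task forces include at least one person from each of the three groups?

With no constraint there are C(16,5) = 4368 possible selections.
Subtract selections that omit an entire group: no physicists → C(10,5) = 252; no geologists → C(11,5) = 462; no chemists → C(11,5) = 462.
Add back selections omitting two groups (i.e. drawn from a single group): C(6,5) + C(5,5) + C(5,5) = 8.
By inclusion–exclusion: 4368 − 1176 + 8 = 3200.

3200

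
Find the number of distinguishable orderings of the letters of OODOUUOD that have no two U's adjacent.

Total arrangements of OODOUUOD: 8!/(4!·2!·2!) = 420.
Arrangements with the U's together: treat UU as one letter, giving (7)!/(4!·2!) = 105.
Subtracting, 420 − 105 = 315 arrangements keep the U's apart.

315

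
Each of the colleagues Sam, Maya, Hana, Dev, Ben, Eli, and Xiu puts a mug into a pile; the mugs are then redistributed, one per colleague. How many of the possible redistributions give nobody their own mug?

Let Aᵢ be the assignments in which colleague i gets their own mug. We want the size of the complement of A₁∪…∪A_7.
By inclusion–exclusion this is Σ_{j=0}^{7} (−1)^j C(7,j)·(7−j)!.
Computing: 5040 − 5040 + 2520 − 840 + 210 − 42 + 7 − 1 = 1854.

1854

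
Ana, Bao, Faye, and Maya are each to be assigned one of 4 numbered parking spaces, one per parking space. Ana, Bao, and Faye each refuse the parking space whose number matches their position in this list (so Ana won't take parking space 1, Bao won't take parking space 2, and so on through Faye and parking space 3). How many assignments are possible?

Let Aᵢ (for i ∈ {1, 2, 3}) be the placements that put person i in their forbidden parking space. Any j of these fix j positions, leaving (4−j)! ways to fill the rest, and there are C(3,j) ways to pick which j.
By inclusion–exclusion, the number of valid placements is Σ_{j=0}^{3} (−1)^j C(3,j)·(4−j)!.
Computing: 24 − 18 + 6 − 1 = 11.

11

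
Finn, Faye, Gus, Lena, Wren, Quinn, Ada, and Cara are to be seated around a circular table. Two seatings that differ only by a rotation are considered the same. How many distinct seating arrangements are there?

5040

Seat Finn anywhere (absorbing the rotational symmetry), then permute the other 7: (7)! = 5040.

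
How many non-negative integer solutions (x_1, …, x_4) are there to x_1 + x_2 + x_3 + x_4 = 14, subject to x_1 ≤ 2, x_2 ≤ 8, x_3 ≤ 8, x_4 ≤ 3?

Without the upper bounds there are C(17,3) = 680 ways to split 14 among 4 variables.
Subtract solutions that violate a single cap (substitute x_i' = x_i − (cap_i+1)): x_1 ≥ 3 gives C(14,3) = 364; x_2 ≥ 9 gives C(8,3) = 56; x_3 ≥ 9 gives C(8,3) = 56; x_4 ≥ 4 gives C(13,3) = 286. Together 762.
Add back pairs where two caps are both exceeded: 10 + 10 + 120 + 0 + 4 + 4 = 148.
By inclusion–exclusion the count is 680 − 762 + 148 = 66.

66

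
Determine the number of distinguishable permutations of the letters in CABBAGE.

1260

Letter multiplicities in CABBAGE: A×2, B×2, C×1, E×1, G×1.
The number of distinct arrangements is 7!/(2!·2!) = 5040/4 = 1260.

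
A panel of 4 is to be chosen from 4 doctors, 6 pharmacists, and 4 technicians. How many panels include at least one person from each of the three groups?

528

Unrestricted: C(14,4) = 1001 ways to pick any 4 of the 14.
Selections missing a whole group: no doctors → C(10,4) = 210; no pharmacists → C(8,4) = 70; no technicians → C(10,4) = 210.
Add back selections omitting two groups (i.e. drawn from a single group): C(4,4) + C(6,4) + C(4,4) = 17.
By inclusion–exclusion: 1001 − 490 + 17 = 528.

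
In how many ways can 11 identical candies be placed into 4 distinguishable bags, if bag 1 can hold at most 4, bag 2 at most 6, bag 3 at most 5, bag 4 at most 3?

Without the upper bounds there are C(14,3) = 364 ways to split 11 among 4 bags.
Subtract solutions that violate a single cap (substitute x_i' = x_i − (cap_i+1)): x_1 ≥ 5 gives C(9,3) = 84; x_2 ≥ 7 gives C(7,3) = 35; x_3 ≥ 6 gives C(8,3) = 56; x_4 ≥ 4 gives C(10,3) = 120. Together 295.
Add back pairs where two caps are both exceeded: 0 + 1 + 10 + 0 + 1 + 4 = 16.
By inclusion–exclusion the count is 364 − 295 + 16 = 85.

85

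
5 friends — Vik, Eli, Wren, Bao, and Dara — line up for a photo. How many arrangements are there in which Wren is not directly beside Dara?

72

There are 5! = 120 arrangements in all. If Wren and Dara are adjacent, merging them into one block gives 2·(4)! = 48 arrangements.
So 120 − 48 = 72 arrangements keep them apart.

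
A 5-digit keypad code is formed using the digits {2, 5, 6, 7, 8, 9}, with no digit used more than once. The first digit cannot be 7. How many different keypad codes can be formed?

The first digit has 6−1 = 5 choices (anything except 7).
The remaining 4 digits are filled from the other 5 symbols without repetition: 5 × 4 × 3 × 2 = 120.
Total: 5 × 120 = 600.

600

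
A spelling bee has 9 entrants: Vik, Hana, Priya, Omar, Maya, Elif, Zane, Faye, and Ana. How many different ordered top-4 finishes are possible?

3024

There are 9 choices for 1st place, 8 for 2nd, and so on down to 6 for position 4.
That gives 9 × 8 × 7 × 6 = 3024.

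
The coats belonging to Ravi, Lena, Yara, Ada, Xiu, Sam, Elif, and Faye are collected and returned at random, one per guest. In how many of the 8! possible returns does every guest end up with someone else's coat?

Let Aᵢ be the assignments in which guest i gets their own coat. We want the size of the complement of A₁∪…∪A_8.
By inclusion–exclusion this is Σ_{j=0}^{8} (−1)^j C(8,j)·(8−j)!.
Computing: 40320 − 40320 + 20160 − 6720 + 1680 − 336 + 56 − 8 + 1 = 14833.

14833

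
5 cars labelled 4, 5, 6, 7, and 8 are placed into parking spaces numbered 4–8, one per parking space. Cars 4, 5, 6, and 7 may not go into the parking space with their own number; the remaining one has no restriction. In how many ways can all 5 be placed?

53

Let Aᵢ (for 4 ≤ i ≤ 7) be the placements that put car i in its forbidden parking space. Any j of these fix j positions, leaving (5−j)! ways to fill the rest, and there are C(4,j) ways to pick which j.
By inclusion–exclusion, the number of valid placements is Σ_{j=0}^{4} (−1)^j C(4,j)·(5−j)!.
Computing: 120 − 96 + 36 − 8 + 1 = 53.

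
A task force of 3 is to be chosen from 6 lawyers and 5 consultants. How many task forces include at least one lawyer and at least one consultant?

With no constraint there are C(11,3) = 165 possible selections.
Subtract selections that omit an entire group: no lawyers → C(5,3) = 10; no consultants → C(6,3) = 20.
Both groups omitted at once is impossible, so 165 − 30 = 135.

135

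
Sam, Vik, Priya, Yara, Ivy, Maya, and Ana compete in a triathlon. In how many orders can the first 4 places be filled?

There are 7 choices for 1st place, 6 for 2nd, and so on down to 4 for position 4.
That gives 7 × 6 × 5 × 4 = 840.

840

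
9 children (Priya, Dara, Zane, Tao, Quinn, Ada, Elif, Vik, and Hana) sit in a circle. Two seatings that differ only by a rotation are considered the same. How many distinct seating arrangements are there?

40320

Fix one person's seat to break rotational symmetry; the remaining 8 people can be arranged in (8)! = 40320 ways.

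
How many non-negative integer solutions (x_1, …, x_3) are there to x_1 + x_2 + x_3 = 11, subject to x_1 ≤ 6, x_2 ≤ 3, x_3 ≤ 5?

By stars and bars, unrestricted non-negative solutions to x_1+…+x_3 = 11 number C(11+2,2) = 78.
Subtract solutions that violate a single cap (substitute x_i' = x_i − (cap_i+1)): x_1 ≥ 7 gives C(6,2) = 15; x_2 ≥ 4 gives C(9,2) = 36; x_3 ≥ 6 gives C(7,2) = 21. Together 72.
Add back pairs where two caps are both exceeded: 1 + 0 + 3 = 4.
By inclusion–exclusion the count is 78 − 72 + 4 = 10.

10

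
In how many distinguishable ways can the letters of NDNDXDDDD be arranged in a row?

Letter multiplicities in NDNDXDDDD: D×6, N×2, X×1.
The number of distinct arrangements is 9!/(6!·2!) = 362880/1440 = 252.

252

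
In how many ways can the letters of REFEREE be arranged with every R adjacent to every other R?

30

Treat the 2 copies of R as a single block. The multiset to arrange is then {RR, E, E, E, E, F}, 6 items in all.
That gives (6)!/(4!) = 30 arrangements.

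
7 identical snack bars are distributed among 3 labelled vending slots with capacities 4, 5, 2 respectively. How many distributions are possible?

Ignoring the caps, the number of non-negative solutions to x_1+…+x_3 = 7 is C(9,2) = 36.
Subtract solutions that violate a single cap (substitute x_i' = x_i − (cap_i+1)): x_1 ≥ 5 gives C(4,2) = 6; x_2 ≥ 6 gives C(3,2) = 3; x_3 ≥ 3 gives C(6,2) = 15. Together 24.
No two caps can be exceeded simultaneously, so the pair terms are all 0.
By inclusion–exclusion the count is 36 − 24 + 0 = 12.

12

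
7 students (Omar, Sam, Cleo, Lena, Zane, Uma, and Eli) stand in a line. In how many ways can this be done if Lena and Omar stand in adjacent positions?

Place the 5 others and the Lena-Omar pair as 6 objects in a line; the pair has 2 internal arrangements.
So the count is 2·(6)! = 1440.

1440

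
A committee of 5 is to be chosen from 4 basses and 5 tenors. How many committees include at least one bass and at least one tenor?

With no constraint there are C(9,5) = 126 possible selections.
Selections missing a whole group: no basses → C(5,5) = 1; no tenors → C(4,5) = 0.
Both groups omitted at once is impossible, so 126 − 1 = 125.

125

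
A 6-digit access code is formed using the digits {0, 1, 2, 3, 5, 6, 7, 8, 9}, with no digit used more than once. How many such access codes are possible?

Choose and order 6 of the 9 symbols: the first digit has 9 options, the next 8, and so on down to 4.
That product is 9 × 8 × 7 × 6 × 5 × 4 = 60480.

60480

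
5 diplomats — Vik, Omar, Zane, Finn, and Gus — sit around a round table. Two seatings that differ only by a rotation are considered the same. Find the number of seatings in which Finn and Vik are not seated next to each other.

All circular seatings of 5 people number (4)! = 24.
Seatings with Finn beside Vik: treat them as a block with 2 internal orders, giving 2 × (3)! = 12.
Subtracting, 24 − 12 = 12.

12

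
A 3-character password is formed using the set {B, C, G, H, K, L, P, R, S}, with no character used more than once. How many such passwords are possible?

504

With no repetition, fill the 3 characters in order: 9 choices, then 8, down to 7.
That product is 9 × 8 × 7 = 504.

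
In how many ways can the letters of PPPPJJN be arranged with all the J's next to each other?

30

Treat the 2 copies of J as a single block. The multiset to arrange is then {JJ, N, P, P, P, P}, 6 items in all.
That gives (6)!/(4!) = 30 arrangements.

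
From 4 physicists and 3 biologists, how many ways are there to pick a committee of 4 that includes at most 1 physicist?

4

Split by how many physicists are chosen (0 through 1).
Sum: C(4,0)·C(3,4) + C(4,1)·C(3,3) = 0 + 4 = 4.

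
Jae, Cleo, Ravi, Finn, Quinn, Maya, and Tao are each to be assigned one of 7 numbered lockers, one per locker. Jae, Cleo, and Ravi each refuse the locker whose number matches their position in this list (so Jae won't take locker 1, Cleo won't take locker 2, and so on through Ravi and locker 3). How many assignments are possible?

Let Aᵢ (for i ∈ {1, 2, 3}) be the placements that put person i in their forbidden locker. Any j of these fix j positions, leaving (7−j)! ways to fill the rest, and there are C(3,j) ways to pick which j.
By inclusion–exclusion, the number of valid placements is Σ_{j=0}^{3} (−1)^j C(3,j)·(7−j)!.
Computing: 5040 − 2160 + 360 − 24 = 3216.

3216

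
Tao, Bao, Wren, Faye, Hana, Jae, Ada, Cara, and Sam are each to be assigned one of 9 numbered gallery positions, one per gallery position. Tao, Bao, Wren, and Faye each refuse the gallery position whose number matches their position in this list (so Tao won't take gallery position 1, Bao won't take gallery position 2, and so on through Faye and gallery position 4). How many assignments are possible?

229080

Let Aᵢ (for 1 ≤ i ≤ 4) be the placements that put person i in their forbidden gallery position. Any j of these fix j positions, leaving (9−j)! ways to fill the rest, and there are C(4,j) ways to pick which j.
By inclusion–exclusion, the number of valid placements is Σ_{j=0}^{4} (−1)^j C(4,j)·(9−j)!.
Computing: 362880 − 161280 + 30240 − 2880 + 120 = 229080.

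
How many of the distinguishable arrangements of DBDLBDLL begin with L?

With the first slot taken by L, it remains to arrange the other 7 letters (DBDBDLL).
Those 7 letters have B appearing twice, D appearing 3 times, and L appearing twice, giving (7)!/(3!·2!·2!) = 210.

210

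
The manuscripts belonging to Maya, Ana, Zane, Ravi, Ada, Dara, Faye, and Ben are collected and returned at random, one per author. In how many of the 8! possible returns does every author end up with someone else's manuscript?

Let Aᵢ be the assignments in which author i gets their own manuscript. We want the size of the complement of A₁∪…∪A_8.
By inclusion–exclusion this is Σ_{j=0}^{8} (−1)^j C(8,j)·(8−j)!.
Computing: 40320 − 40320 + 20160 − 6720 + 1680 − 336 + 56 − 8 + 1 = 14833.

14833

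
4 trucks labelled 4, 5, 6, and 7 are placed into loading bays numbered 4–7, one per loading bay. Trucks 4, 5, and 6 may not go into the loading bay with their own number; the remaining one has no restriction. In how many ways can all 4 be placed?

11

Let Aᵢ (for i ∈ {4, 5, 6}) be the placements that put truck i in its forbidden loading bay. Any j of these fix j positions, leaving (4−j)! ways to fill the rest, and there are C(3,j) ways to pick which j.
By inclusion–exclusion, the number of valid placements is Σ_{j=0}^{3} (−1)^j C(3,j)·(4−j)!.
Computing: 24 − 18 + 6 − 1 = 11.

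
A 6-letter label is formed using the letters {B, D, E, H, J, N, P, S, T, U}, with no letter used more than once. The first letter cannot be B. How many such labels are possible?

136080

The first letter has 10−1 = 9 choices (anything except B).
The remaining 5 letters are filled from the other 9 symbols without repetition: 9 × 8 × 7 × 6 × 5 = 15120.
Total: 9 × 15120 = 136080.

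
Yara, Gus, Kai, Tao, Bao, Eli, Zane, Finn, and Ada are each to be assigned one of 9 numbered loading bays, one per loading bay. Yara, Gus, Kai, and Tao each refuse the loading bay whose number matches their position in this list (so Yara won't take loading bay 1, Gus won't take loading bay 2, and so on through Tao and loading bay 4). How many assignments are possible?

229080

Let Aᵢ (for 1 ≤ i ≤ 4) be the placements that put person i in their forbidden loading bay. Any j of these fix j positions, leaving (9−j)! ways to fill the rest, and there are C(4,j) ways to pick which j.
By inclusion–exclusion, the number of valid placements is Σ_{j=0}^{4} (−1)^j C(4,j)·(9−j)!.
Computing: 362880 − 161280 + 30240 − 2880 + 120 = 229080.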